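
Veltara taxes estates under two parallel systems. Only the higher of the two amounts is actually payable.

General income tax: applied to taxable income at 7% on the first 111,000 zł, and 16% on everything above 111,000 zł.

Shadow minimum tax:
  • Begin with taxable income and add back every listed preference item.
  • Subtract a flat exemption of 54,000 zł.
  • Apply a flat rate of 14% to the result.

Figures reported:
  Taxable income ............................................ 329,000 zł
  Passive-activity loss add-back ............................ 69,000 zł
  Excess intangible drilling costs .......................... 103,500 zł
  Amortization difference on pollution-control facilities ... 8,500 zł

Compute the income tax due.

63,840 zł

Shadow minimum tax:
  Adjusted income: 329,000 zł + 69,000 zł + 103,500 zł + 8,500 zł = 510,000 zł
  Less exemption 54,000 zł → base 456,000 zł
  456,000 zł × 14% = 63,840 zł

General income tax:
  111,000 zł × 7% = 7,770 zł
  218,000 zł × 16% = 34,880 zł
  → 42,650 zł

63,840 zł > 42,650 zł, so the shadow minimum tax is the binding amount.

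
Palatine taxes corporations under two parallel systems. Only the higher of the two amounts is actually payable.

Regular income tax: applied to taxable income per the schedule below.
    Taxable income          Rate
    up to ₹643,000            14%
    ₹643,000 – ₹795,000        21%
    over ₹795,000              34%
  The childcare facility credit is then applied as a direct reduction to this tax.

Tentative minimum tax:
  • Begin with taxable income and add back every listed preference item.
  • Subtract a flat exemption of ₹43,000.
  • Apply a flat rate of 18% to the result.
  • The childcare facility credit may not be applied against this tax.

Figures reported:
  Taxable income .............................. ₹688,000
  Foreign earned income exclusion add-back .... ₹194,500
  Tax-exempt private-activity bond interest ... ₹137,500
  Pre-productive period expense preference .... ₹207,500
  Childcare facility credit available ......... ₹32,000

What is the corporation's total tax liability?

Tentative minimum tax:
  Adjusted income: ₹688,000 + ₹194,500 + ₹137,500 + ₹207,500 = ₹1,227,500
  Less exemption ₹43,000 → base ₹1,184,500
  ₹1,184,500 × 18% = ₹213,210

Regular income tax:
  ₹643,000 × 14% = ₹90,020
  ₹45,000 × 21% = ₹9,450
  → ₹99,470
  Less childcare facility credit ₹32,000 → ₹67,470

₹213,210 > ₹67,470, so the tentative minimum tax is the binding amount.

₹213,210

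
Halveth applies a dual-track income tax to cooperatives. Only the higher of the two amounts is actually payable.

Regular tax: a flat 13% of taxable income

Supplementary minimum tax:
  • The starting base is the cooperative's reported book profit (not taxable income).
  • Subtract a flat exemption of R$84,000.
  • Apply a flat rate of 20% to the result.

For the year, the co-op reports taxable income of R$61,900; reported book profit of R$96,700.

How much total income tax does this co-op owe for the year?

R$8,047

Regular tax:
  R$61,900 × 13% = R$8,047

Supplementary minimum tax:
  Base (reported book profit): R$96,700
  Less exemption R$84,000 → base R$12,700
  R$12,700 × 20% = R$2,540

R$8,047 > R$2,540, so the regular tax governs.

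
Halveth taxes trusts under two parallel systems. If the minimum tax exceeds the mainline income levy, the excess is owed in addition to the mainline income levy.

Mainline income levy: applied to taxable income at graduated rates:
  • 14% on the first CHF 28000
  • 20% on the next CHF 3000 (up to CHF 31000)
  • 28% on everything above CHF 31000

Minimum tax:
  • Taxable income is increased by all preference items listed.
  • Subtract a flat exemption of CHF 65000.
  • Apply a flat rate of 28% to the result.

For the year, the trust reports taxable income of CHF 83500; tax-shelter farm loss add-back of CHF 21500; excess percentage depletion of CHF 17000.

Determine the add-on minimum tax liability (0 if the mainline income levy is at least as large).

CHF 0

Mainline income levy:
  CHF 28000 × 14% = CHF 3920
  CHF 3000 × 20% = CHF 600
  CHF 52500 × 28% = CHF 14700
  → CHF 19220

Minimum tax:
  Adjusted income: CHF 83500 + CHF 21500 + CHF 17000 = CHF 122000
  Less exemption CHF 65000 → base CHF 57000
  CHF 57000 × 28% = CHF 15960

CHF 15960 ≤ CHF 19220, so no add-on is due.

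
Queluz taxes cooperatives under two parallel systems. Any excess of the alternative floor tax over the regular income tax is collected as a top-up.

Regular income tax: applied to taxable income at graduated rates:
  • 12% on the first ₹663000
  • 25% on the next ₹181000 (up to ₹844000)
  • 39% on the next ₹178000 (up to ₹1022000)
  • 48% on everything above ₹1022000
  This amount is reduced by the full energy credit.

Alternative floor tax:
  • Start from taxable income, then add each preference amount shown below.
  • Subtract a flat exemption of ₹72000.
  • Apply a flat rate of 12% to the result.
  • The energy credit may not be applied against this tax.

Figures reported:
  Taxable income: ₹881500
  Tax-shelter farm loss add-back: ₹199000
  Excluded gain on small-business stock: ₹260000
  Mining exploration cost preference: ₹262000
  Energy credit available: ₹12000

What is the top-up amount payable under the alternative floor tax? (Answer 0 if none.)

₹56225

Alternative floor tax:
  Adjusted income: ₹881500 + ₹199000 + ₹260000 + ₹262000 = ₹1602500
  Less exemption ₹72000 → base ₹1530500
  ₹1530500 × 12% = ₹183660

Regular income tax:
  ₹663000 × 12% = ₹79560
  ₹181000 × 25% = ₹45250
  ₹37500 × 39% = ₹14625
  → ₹139435
  Less energy credit ₹12000 → ₹127435

Excess of alternative floor tax over regular income tax: ₹183660 − ₹127435 = ₹56225.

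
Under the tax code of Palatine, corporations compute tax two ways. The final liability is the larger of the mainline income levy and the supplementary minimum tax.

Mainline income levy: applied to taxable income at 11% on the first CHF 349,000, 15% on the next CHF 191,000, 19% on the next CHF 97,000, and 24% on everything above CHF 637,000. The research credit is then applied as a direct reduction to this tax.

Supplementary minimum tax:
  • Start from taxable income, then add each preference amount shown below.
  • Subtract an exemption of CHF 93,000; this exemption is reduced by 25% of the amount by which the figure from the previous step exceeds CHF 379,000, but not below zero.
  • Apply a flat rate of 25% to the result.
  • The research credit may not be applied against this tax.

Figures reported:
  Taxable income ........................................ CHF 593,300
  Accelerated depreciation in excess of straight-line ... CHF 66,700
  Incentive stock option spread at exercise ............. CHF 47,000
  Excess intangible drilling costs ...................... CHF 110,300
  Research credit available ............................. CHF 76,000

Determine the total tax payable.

CHF 204,325

Supplementary minimum tax:
  Adjusted income: CHF 593,300 + CHF 66,700 + CHF 47,000 + CHF 110,300 = CHF 817,300
  Exemption: 25% × (CHF 817,300 − CHF 379,000) = CHF 109,575 ≥ CHF 93,000, so the exemption is fully phased out
  Base: CHF 817,300 − CHF 0 = CHF 817,300
  CHF 817,300 × 25% = CHF 204,325

Mainline income levy:
  CHF 349,000 × 11% = CHF 38,390
  CHF 191,000 × 15% = CHF 28,650
  CHF 53,300 × 19% = CHF 10,127
  → CHF 77,167
  Less research credit CHF 76,000 → CHF 1,167

CHF 204,325 > CHF 1,167, so the supplementary minimum tax is the binding amount.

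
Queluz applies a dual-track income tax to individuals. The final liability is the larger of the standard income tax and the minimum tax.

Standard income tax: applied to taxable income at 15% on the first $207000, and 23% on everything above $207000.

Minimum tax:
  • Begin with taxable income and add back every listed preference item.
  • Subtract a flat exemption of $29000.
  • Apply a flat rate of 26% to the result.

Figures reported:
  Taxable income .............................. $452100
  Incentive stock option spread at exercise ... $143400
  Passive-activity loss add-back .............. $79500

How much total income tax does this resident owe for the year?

Minimum tax:
  Adjusted income: $452100 + $143400 + $79500 = $675000
  Less exemption $29000 → base $646000
  $646000 × 26% = $167960

Standard income tax:
  $207000 × 15% = $31050
  $245100 × 23% = $56373
  → $87423

$167960 > $87423, so the minimum tax is the binding amount.

$167960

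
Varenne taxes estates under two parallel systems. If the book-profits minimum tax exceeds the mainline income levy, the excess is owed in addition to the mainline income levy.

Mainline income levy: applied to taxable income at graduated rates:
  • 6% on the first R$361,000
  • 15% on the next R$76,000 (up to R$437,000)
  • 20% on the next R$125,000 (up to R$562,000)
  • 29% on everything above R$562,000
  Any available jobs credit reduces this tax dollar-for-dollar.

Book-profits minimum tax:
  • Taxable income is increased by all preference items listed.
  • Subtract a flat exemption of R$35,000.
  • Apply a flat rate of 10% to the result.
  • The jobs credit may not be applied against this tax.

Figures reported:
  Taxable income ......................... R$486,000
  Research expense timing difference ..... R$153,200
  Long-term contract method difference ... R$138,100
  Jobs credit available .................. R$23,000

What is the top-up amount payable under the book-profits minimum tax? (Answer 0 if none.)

R$54,370

Mainline income levy:
  R$361,000 × 6% = R$21,660
  R$76,000 × 15% = R$11,400
  R$49,000 × 20% = R$9,800
  → R$42,860
  Less jobs credit R$23,000 → R$19,860

Book-profits minimum tax:
  Adjusted income: R$486,000 + R$153,200 + R$138,100 = R$777,300
  Less exemption R$35,000 → base R$742,300
  R$742,300 × 10% = R$74,230

Excess of book-profits minimum tax over mainline income levy: R$74,230 − R$19,860 = R$54,370.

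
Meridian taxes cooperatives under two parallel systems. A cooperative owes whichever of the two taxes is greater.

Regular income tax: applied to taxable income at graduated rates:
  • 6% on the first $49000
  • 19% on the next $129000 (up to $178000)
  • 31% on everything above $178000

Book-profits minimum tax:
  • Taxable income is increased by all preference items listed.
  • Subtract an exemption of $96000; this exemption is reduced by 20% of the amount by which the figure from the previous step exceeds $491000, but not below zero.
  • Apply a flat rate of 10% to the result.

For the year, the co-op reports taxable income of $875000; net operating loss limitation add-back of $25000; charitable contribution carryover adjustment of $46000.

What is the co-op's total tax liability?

Book-profits minimum tax:
  Adjusted income: $875000 + $25000 + $46000 = $946000
  Exemption: $96000 − 20% × ($946000 − $491000) = $96000 − $91000 = $5000
  Base: $946000 − $5000 = $941000
  $941000 × 10% = $94100

Regular income tax:
  $49000 × 6% = $2940
  $129000 × 19% = $24510
  $697000 × 31% = $216070
  → $243520

$243520 > $94100, so the regular income tax governs.

$243520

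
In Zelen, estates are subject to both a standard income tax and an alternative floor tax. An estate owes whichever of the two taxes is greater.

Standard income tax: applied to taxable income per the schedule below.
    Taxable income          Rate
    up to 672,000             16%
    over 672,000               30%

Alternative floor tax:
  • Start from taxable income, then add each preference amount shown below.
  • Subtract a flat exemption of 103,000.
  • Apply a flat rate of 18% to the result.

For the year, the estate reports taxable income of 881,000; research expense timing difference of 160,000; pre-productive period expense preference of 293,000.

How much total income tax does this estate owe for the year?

Standard income tax:
  672,000 × 16% = 107,520
  209,000 × 30% = 62,700
  → 170,220

Alternative floor tax:
  Adjusted income: 881,000 + 160,000 + 293,000 = 1,334,000
  Less exemption 103,000 → base 1,231,000
  1,231,000 × 18% = 221,580

221,580 > 170,220, so the alternative floor tax is the binding amount.

221,580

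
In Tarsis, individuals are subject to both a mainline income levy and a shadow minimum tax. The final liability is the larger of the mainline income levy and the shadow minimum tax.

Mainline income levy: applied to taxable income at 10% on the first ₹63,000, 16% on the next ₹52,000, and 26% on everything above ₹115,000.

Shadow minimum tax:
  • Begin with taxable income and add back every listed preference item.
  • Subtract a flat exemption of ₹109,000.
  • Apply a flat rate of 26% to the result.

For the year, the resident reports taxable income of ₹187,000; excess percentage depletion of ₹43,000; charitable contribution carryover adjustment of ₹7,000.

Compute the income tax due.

₹33,340

Mainline income levy:
  ₹63,000 × 10% = ₹6,300
  ₹52,000 × 16% = ₹8,320
  ₹72,000 × 26% = ₹18,720
  → ₹33,340

Shadow minimum tax:
  Adjusted income: ₹187,000 + ₹43,000 + ₹7,000 = ₹237,000
  Less exemption ₹109,000 → base ₹128,000
  ₹128,000 × 26% = ₹33,280

₹33,340 > ₹33,280, so the mainline income levy governs.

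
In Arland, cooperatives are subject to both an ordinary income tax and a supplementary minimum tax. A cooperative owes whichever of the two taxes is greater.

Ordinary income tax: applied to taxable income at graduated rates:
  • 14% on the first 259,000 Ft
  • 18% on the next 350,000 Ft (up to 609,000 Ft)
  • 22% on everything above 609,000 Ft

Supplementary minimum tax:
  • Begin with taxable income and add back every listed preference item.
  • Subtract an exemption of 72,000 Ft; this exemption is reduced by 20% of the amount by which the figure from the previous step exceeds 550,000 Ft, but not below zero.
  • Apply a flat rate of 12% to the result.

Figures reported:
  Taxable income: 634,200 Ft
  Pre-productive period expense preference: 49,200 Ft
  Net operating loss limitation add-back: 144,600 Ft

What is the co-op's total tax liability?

104,804 Ft

Supplementary minimum tax:
  Adjusted income: 634,200 Ft + 49,200 Ft + 144,600 Ft = 828,000 Ft
  Exemption: 72,000 Ft − 20% × (828,000 Ft − 550,000 Ft) = 72,000 Ft − 55,600 Ft = 16,400 Ft
  Base: 828,000 Ft − 16,400 Ft = 811,600 Ft
  811,600 Ft × 12% = 97,392 Ft

Ordinary income tax:
  259,000 Ft × 14% = 36,260 Ft
  350,000 Ft × 18% = 63,000 Ft
  25,200 Ft × 22% = 5,544 Ft
  → 104,804 Ft

104,804 Ft > 97,392 Ft, so the ordinary income tax governs.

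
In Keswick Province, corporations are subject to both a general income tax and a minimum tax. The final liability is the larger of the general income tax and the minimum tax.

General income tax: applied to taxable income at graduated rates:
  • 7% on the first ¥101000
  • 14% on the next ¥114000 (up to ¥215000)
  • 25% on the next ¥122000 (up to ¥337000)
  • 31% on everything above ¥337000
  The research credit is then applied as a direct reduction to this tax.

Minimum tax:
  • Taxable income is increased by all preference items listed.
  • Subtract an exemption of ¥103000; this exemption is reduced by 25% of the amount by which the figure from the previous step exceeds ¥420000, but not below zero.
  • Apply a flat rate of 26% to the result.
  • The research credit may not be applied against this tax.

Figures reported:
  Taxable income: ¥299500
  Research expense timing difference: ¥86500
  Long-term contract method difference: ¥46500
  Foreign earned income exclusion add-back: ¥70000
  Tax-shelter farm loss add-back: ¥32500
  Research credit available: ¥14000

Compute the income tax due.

¥119795

Minimum tax:
  Adjusted income: ¥299500 + ¥86500 + ¥46500 + ¥70000 + ¥32500 = ¥535000
  Exemption: ¥103000 − 25% × (¥535000 − ¥420000) = ¥103000 − ¥28750 = ¥74250
  Base: ¥535000 − ¥74250 = ¥460750
  ¥460750 × 26% = ¥119795

General income tax:
  ¥101000 × 7% = ¥7070
  ¥114000 × 14% = ¥15960
  ¥84500 × 25% = ¥21125
  → ¥44155
  Less research credit ¥14000 → ¥30155

¥119795 > ¥30155, so the minimum tax is the binding amount.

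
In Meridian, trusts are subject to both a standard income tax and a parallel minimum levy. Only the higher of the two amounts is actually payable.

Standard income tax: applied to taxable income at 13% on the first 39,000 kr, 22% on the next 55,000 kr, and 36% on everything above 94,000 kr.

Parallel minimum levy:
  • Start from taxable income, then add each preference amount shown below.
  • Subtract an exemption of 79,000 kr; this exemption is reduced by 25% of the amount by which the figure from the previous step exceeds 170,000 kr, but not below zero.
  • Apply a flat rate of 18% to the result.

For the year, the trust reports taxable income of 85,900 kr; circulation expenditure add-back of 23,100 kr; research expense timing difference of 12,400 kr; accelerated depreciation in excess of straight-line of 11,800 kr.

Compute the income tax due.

15,388 kr

Parallel minimum levy:
  Adjusted income: 85,900 kr + 23,100 kr + 12,400 kr + 11,800 kr = 133,200 kr
  Exemption: 133,200 kr ≤ 170,000 kr, so full 79,000 kr applies
  Base: 133,200 kr − 79,000 kr = 54,200 kr
  54,200 kr × 18% = 9,756 kr

Standard income tax:
  39,000 kr × 13% = 5,070 kr
  46,900 kr × 22% = 10,318 kr
  → 15,388 kr

15,388 kr > 9,756 kr, so the standard income tax governs.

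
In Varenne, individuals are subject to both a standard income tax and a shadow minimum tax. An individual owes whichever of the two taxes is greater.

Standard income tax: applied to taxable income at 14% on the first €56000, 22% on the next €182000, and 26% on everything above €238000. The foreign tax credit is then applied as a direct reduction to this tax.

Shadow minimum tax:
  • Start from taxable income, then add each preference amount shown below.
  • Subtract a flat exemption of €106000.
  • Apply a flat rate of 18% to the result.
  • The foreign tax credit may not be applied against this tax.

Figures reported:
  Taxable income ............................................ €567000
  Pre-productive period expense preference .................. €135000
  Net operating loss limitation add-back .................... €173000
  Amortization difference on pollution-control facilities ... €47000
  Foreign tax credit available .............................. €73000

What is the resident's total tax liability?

€146880

Standard income tax:
  €56000 × 14% = €7840
  €182000 × 22% = €40040
  €329000 × 26% = €85540
  → €133420
  Less foreign tax credit €73000 → €60420

Shadow minimum tax:
  Adjusted income: €567000 + €135000 + €173000 + €47000 = €922000
  Less exemption €106000 → base €816000
  €816000 × 18% = €146880

€146880 > €60420, so the shadow minimum tax is the binding amount.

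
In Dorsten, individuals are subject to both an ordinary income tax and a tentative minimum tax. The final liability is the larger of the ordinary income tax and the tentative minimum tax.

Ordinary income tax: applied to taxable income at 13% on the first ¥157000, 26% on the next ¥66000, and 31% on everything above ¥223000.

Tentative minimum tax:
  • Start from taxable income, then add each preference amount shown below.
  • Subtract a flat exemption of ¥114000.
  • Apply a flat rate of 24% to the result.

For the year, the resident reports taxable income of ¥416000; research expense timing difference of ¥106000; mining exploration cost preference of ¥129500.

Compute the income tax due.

¥129000

Tentative minimum tax:
  Adjusted income: ¥416000 + ¥106000 + ¥129500 = ¥651500
  Less exemption ¥114000 → base ¥537500
  ¥537500 × 24% = ¥129000

Ordinary income tax:
  ¥157000 × 13% = ¥20410
  ¥66000 × 26% = ¥17160
  ¥193000 × 31% = ¥59830
  → ¥97400

¥129000 > ¥97400, so the tentative minimum tax is the binding amount.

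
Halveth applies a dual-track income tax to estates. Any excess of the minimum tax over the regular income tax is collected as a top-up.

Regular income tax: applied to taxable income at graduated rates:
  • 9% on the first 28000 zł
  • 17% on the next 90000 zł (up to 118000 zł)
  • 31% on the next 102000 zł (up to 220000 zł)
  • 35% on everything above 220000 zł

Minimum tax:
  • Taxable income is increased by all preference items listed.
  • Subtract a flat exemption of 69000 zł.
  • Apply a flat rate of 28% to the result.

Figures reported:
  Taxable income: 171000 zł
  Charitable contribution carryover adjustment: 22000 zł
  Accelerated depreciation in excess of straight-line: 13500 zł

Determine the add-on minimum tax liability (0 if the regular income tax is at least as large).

Regular income tax:
  28000 zł × 9% = 2520 zł
  90000 zł × 17% = 15300 zł
  53000 zł × 31% = 16430 zł
  → 34250 zł

Minimum tax:
  Adjusted income: 171000 zł + 22000 zł + 13500 zł = 206500 zł
  Less exemption 69000 zł → base 137500 zł
  137500 zł × 28% = 38500 zł

Excess of minimum tax over regular income tax: 38500 zł − 34250 zł = 4250 zł.

4250 zł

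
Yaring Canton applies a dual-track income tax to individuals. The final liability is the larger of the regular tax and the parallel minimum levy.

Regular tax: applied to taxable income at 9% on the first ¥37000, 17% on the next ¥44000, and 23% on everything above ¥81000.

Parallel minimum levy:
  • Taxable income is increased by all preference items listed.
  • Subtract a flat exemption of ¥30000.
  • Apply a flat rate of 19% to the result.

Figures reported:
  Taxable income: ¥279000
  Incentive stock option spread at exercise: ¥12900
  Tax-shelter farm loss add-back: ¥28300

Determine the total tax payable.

Regular tax:
  ¥37000 × 9% = ¥3330
  ¥44000 × 17% = ¥7480
  ¥198000 × 23% = ¥45540
  → ¥56350

Parallel minimum levy:
  Adjusted income: ¥279000 + ¥12900 + ¥28300 = ¥320200
  Less exemption ¥30000 → base ¥290200
  ¥290200 × 19% = ¥55138

¥56350 > ¥55138, so the regular tax governs.

¥56350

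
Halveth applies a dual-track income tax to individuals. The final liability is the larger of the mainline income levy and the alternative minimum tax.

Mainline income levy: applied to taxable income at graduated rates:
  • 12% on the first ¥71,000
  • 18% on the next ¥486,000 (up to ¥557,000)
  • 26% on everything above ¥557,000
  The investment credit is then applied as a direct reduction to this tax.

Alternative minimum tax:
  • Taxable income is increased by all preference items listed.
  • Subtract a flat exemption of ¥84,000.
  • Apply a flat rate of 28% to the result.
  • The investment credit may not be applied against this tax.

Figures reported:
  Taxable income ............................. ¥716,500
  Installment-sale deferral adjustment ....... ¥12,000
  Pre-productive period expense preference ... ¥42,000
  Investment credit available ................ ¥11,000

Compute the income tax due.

¥192,220

Mainline income levy:
  ¥71,000 × 12% = ¥8,520
  ¥486,000 × 18% = ¥87,480
  ¥159,500 × 26% = ¥41,470
  → ¥137,470
  Less investment credit ¥11,000 → ¥126,470

Alternative minimum tax:
  Adjusted income: ¥716,500 + ¥12,000 + ¥42,000 = ¥770,500
  Less exemption ¥84,000 → base ¥686,500
  ¥686,500 × 28% = ¥192,220

¥192,220 > ¥126,470, so the alternative minimum tax is the binding amount.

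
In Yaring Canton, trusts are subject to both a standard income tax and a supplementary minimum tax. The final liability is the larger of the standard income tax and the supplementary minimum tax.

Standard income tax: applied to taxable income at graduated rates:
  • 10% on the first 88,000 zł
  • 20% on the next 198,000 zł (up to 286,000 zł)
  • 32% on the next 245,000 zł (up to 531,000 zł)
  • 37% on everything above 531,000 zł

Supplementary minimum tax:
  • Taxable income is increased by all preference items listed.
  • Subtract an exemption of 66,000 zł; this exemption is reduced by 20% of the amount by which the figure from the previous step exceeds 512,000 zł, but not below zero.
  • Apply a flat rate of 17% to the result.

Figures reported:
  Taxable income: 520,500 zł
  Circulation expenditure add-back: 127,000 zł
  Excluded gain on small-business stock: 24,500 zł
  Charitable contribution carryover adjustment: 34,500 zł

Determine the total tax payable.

Supplementary minimum tax:
  Adjusted income: 520,500 zł + 127,000 zł + 24,500 zł + 34,500 zł = 706,500 zł
  Exemption: 66,000 zł − 20% × (706,500 zł − 512,000 zł) = 66,000 zł − 38,900 zł = 27,100 zł
  Base: 706,500 zł − 27,100 zł = 679,400 zł
  679,400 zł × 17% = 115,498 zł

Standard income tax:
  88,000 zł × 10% = 8,800 zł
  198,000 zł × 20% = 39,600 zł
  234,500 zł × 32% = 75,040 zł
  → 123,440 zł

123,440 zł > 115,498 zł, so the standard income tax governs.

123,440 zł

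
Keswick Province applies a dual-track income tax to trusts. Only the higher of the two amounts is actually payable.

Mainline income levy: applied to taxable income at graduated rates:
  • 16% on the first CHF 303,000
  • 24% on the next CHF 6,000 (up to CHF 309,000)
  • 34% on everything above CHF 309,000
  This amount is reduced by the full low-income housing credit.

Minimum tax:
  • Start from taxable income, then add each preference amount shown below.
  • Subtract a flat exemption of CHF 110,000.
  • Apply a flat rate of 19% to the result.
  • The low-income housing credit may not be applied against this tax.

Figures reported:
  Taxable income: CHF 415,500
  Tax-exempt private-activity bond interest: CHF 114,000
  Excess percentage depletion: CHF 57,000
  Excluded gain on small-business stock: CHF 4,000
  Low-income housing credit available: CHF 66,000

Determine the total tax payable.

CHF 91,295

Mainline income levy:
  CHF 303,000 × 16% = CHF 48,480
  CHF 6,000 × 24% = CHF 1,440
  CHF 106,500 × 34% = CHF 36,210
  → CHF 86,130
  Less low-income housing credit CHF 66,000 → CHF 20,130

Minimum tax:
  Adjusted income: CHF 415,500 + CHF 114,000 + CHF 57,000 + CHF 4,000 = CHF 590,500
  Less exemption CHF 110,000 → base CHF 480,500
  CHF 480,500 × 19% = CHF 91,295

CHF 91,295 > CHF 20,130, so the minimum tax is the binding amount.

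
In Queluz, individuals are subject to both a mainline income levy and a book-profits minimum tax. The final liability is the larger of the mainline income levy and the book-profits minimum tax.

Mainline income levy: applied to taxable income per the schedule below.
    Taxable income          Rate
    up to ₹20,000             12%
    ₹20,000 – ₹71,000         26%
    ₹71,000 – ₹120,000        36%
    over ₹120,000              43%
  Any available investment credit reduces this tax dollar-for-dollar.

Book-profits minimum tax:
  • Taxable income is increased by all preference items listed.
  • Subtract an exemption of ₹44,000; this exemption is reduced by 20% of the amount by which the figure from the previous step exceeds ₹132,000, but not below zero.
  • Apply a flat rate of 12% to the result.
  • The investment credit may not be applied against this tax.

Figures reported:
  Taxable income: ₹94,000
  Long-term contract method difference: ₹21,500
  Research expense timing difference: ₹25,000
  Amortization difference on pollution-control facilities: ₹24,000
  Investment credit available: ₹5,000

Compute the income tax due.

₹18,940

Mainline income levy:
  ₹20,000 × 12% = ₹2,400
  ₹51,000 × 26% = ₹13,260
  ₹23,000 × 36% = ₹8,280
  → ₹23,940
  Less investment credit ₹5,000 → ₹18,940

Book-profits minimum tax:
  Adjusted income: ₹94,000 + ₹21,500 + ₹25,000 + ₹24,000 = ₹164,500
  Exemption: ₹44,000 − 20% × (₹164,500 − ₹132,000) = ₹44,000 − ₹6,500 = ₹37,500
  Base: ₹164,500 − ₹37,500 = ₹127,000
  ₹127,000 × 12% = ₹15,240

₹18,940 > ₹15,240, so the mainline income levy governs.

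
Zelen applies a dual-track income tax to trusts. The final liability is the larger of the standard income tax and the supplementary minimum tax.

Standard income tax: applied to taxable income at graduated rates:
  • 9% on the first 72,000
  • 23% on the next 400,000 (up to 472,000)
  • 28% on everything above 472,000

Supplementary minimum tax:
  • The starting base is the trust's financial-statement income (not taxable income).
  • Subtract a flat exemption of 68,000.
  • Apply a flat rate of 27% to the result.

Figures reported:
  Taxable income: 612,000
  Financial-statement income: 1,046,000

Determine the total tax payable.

264,060

Standard income tax:
  72,000 × 9% = 6,480
  400,000 × 23% = 92,000
  140,000 × 28% = 39,200
  → 137,680

Supplementary minimum tax:
  Base (financial-statement income): 1,046,000
  Less exemption 68,000 → base 978,000
  978,000 × 27% = 264,060

264,060 > 137,680, so the supplementary minimum tax is the binding amount.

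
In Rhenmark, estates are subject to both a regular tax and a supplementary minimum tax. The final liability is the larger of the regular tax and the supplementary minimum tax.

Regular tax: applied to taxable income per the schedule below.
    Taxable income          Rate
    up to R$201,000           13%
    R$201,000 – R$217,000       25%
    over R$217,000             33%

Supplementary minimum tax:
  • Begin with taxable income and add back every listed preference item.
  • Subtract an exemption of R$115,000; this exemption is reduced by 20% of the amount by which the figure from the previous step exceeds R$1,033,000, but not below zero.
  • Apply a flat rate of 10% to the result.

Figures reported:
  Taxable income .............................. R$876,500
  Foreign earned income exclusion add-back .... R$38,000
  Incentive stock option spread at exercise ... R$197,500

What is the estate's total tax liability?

Supplementary minimum tax:
  Adjusted income: R$876,500 + R$38,000 + R$197,500 = R$1,112,000
  Exemption: R$115,000 − 20% × (R$1,112,000 − R$1,033,000) = R$115,000 − R$15,800 = R$99,200
  Base: R$1,112,000 − R$99,200 = R$1,012,800
  R$1,012,800 × 10% = R$101,280

Regular tax:
  R$201,000 × 13% = R$26,130
  R$16,000 × 25% = R$4,000
  R$659,500 × 33% = R$217,635
  → R$247,765

R$247,765 > R$101,280, so the regular tax governs.

R$247,765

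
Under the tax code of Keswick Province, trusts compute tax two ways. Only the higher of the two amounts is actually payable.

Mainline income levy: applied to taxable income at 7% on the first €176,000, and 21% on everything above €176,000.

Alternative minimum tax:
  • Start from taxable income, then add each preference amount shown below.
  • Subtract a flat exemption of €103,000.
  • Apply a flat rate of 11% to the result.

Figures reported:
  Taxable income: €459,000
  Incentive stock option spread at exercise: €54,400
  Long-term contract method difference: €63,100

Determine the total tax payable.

Alternative minimum tax:
  Adjusted income: €459,000 + €54,400 + €63,100 = €576,500
  Less exemption €103,000 → base €473,500
  €473,500 × 11% = €52,085

Mainline income levy:
  €176,000 × 7% = €12,320
  €283,000 × 21% = €59,430
  → €71,750

€71,750 > €52,085, so the mainline income levy governs.

€71,750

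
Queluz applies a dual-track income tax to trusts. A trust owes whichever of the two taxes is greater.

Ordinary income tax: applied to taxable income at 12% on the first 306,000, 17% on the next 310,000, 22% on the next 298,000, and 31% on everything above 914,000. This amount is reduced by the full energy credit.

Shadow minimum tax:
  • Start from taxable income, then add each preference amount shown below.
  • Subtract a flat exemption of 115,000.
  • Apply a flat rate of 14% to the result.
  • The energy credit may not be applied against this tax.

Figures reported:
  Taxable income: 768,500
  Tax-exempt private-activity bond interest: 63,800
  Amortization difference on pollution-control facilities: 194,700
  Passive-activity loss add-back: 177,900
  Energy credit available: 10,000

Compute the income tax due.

Shadow minimum tax:
  Adjusted income: 768,500 + 63,800 + 194,700 + 177,900 = 1,204,900
  Less exemption 115,000 → base 1,089,900
  1,089,900 × 14% = 152,586

Ordinary income tax:
  306,000 × 12% = 36,720
  310,000 × 17% = 52,700
  152,500 × 22% = 33,550
  → 122,970
  Less energy credit 10,000 → 112,970

152,586 > 112,970, so the shadow minimum tax is the binding amount.

152,586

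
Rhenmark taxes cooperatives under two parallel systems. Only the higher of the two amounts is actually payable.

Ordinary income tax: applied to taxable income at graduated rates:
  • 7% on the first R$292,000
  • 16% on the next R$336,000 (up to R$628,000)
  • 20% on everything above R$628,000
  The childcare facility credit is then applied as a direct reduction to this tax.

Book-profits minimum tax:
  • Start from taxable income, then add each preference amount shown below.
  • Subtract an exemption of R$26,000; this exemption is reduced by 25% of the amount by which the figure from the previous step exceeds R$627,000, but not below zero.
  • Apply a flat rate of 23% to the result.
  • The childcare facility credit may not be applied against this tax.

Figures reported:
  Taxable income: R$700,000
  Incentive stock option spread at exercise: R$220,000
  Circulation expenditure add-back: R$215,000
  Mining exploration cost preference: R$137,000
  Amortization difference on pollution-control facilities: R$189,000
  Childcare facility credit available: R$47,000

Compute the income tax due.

Book-profits minimum tax:
  Adjusted income: R$700,000 + R$220,000 + R$215,000 + R$137,000 + R$189,000 = R$1,461,000
  Exemption: 25% × (R$1,461,000 − R$627,000) = R$208,500 ≥ R$26,000, so the exemption is fully phased out
  Base: R$1,461,000 − R$0 = R$1,461,000
  R$1,461,000 × 23% = R$336,030

Ordinary income tax:
  R$292,000 × 7% = R$20,440
  R$336,000 × 16% = R$53,760
  R$72,000 × 20% = R$14,400
  → R$88,600
  Less childcare facility credit R$47,000 → R$41,600

R$336,030 > R$41,600, so the book-profits minimum tax is the binding amount.

R$336,030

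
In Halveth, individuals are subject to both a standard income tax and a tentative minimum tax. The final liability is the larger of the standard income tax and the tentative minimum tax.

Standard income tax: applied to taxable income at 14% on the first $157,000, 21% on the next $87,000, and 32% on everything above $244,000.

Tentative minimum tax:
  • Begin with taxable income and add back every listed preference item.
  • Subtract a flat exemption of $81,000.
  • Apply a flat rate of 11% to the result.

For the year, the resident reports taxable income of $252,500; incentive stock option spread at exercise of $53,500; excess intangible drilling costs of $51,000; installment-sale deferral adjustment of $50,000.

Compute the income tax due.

Tentative minimum tax:
  Adjusted income: $252,500 + $53,500 + $51,000 + $50,000 = $407,000
  Less exemption $81,000 → base $326,000
  $326,000 × 11% = $35,860

Standard income tax:
  $157,000 × 14% = $21,980
  $87,000 × 21% = $18,270
  $8,500 × 32% = $2,720
  → $42,970

$42,970 > $35,860, so the standard income tax governs.

$42,970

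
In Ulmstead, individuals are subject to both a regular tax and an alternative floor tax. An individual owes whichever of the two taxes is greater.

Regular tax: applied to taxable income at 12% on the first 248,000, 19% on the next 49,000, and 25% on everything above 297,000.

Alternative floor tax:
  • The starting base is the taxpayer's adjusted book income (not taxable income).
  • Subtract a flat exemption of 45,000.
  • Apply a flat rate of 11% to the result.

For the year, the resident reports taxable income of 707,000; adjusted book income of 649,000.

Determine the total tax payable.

141,570

Regular tax:
  248,000 × 12% = 29,760
  49,000 × 19% = 9,310
  410,000 × 25% = 102,500
  → 141,570

Alternative floor tax:
  Base (adjusted book income): 649,000
  Less exemption 45,000 → base 604,000
  604,000 × 11% = 66,440

141,570 > 66,440, so the regular tax governs.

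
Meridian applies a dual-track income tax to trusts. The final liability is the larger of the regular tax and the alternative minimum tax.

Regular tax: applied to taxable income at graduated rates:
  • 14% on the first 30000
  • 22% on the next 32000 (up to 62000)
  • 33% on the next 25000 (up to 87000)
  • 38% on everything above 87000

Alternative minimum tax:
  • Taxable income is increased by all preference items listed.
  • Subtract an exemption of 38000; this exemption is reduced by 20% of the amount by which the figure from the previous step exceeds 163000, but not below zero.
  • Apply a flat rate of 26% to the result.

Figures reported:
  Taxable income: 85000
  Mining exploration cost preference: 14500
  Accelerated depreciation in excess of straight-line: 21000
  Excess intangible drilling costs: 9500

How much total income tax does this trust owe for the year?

23920

Regular tax:
  30000 × 14% = 4200
  32000 × 22% = 7040
  23000 × 33% = 7590
  → 18830

Alternative minimum tax:
  Adjusted income: 85000 + 14500 + 21000 + 9500 = 130000
  Exemption: 130000 ≤ 163000, so full 38000 applies
  Base: 130000 − 38000 = 92000
  92000 × 26% = 23920

23920 > 18830, so the alternative minimum tax is the binding amount.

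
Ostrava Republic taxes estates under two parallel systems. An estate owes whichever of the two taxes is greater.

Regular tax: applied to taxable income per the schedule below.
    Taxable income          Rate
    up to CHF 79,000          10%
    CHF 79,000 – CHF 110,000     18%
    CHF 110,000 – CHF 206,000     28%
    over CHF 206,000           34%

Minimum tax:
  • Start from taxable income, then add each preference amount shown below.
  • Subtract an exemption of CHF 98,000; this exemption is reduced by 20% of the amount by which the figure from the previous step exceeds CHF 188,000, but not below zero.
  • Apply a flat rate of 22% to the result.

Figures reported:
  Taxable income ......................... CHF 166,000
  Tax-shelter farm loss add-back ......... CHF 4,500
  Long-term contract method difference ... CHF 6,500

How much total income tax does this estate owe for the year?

CHF 29,160

Regular tax:
  CHF 79,000 × 10% = CHF 7,900
  CHF 31,000 × 18% = CHF 5,580
  CHF 56,000 × 28% = CHF 15,680
  → CHF 29,160

Minimum tax:
  Adjusted income: CHF 166,000 + CHF 4,500 + CHF 6,500 = CHF 177,000
  Exemption: CHF 177,000 ≤ CHF 188,000, so full CHF 98,000 applies
  Base: CHF 177,000 − CHF 98,000 = CHF 79,000
  CHF 79,000 × 22% = CHF 17,380

CHF 29,160 > CHF 17,380, so the regular tax governs.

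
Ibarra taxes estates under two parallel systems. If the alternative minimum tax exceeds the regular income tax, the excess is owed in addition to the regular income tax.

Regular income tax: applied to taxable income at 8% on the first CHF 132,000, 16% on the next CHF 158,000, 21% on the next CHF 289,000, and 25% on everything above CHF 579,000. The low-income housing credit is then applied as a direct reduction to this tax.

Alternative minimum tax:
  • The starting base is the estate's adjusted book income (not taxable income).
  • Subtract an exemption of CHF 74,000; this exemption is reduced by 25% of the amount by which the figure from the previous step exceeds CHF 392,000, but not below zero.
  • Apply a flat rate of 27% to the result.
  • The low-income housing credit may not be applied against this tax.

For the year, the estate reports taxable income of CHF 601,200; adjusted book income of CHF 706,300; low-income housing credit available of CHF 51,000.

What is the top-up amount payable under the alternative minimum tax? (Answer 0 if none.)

Regular income tax:
  CHF 132,000 × 8% = CHF 10,560
  CHF 158,000 × 16% = CHF 25,280
  CHF 289,000 × 21% = CHF 60,690
  CHF 22,200 × 25% = CHF 5,550
  → CHF 102,080
  Less low-income housing credit CHF 51,000 → CHF 51,080

Alternative minimum tax:
  Base (adjusted book income): CHF 706,300
  Exemption: 25% × (CHF 706,300 − CHF 392,000) = CHF 78,575 ≥ CHF 74,000, so the exemption is fully phased out
  Base: CHF 706,300 − CHF 0 = CHF 706,300
  CHF 706,300 × 27% = CHF 190,701

Excess of alternative minimum tax over regular income tax: CHF 190,701 − CHF 51,080 = CHF 139,621.

CHF 139,621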